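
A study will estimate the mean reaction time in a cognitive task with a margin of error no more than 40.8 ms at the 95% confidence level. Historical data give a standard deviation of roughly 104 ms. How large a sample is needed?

25

For a mean, the margin of error is E = z·σ/√n, so n = (zσ/E)².
At 95% confidence, z = 1.960.
n = (1.960 × 104 / 40.8)² = 24.96
Round up: n = 25.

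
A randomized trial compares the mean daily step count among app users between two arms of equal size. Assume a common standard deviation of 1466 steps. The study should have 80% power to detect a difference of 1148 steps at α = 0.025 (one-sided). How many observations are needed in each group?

For two equal groups, n per group = 2·((z_α + z_β)·σ/δ)².
z_α = 1.960; z_β = 0.842 (power 80%).
n = 2 × (2.802 × 1466 / 1148)² = 2 × 12.80 = 25.60
Round up: n = 26 per group.

26 per group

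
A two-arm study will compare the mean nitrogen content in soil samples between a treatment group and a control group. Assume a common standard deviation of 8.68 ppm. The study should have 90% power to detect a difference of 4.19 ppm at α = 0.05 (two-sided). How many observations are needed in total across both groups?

For two equal groups, n per group = 2·((z_{α/2} + z_β)·σ/δ)².
z_{α/2} = 1.960; z_β = 1.282 (power 90%).
n = 2 × (3.242 × 8.68 / 4.19)² = 2 × 45.11 = 90.22
Round up: n = 91 per group.
Total across both groups: 2 × 91 = 182.

182 total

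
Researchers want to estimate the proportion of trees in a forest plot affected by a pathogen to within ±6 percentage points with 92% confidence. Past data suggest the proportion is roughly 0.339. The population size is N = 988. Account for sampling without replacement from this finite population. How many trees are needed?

For a proportion with margin E = 0.06 at 92% confidence, z = 1.751.
n = p̂(1−p̂)(z/E)² = 0.339 × 0.661 × (1.751/0.06)² = 190.84 — call this n₀.
Finite-population correction with N = 988: n = n₀ / (1 + (n₀−1)/N) = 190.84 / 1.192 = 160.10
Round up: n = 161.

n = 161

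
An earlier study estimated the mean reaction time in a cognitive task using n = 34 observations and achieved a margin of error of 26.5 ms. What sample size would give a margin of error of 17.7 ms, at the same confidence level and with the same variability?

77

Margin of error scales as 1/√n, so n₂ = n₁·(E₁/E₂)².
n₂ = 34 × (26.5/17.7)² = 34 × 2.242 = 76.23
Round up: n₂ = 77.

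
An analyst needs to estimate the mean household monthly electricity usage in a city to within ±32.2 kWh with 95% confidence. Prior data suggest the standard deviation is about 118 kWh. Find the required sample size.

52

For a mean, the margin of error is E = z·σ/√n, so n = (zσ/E)².
At 95% confidence, z = 1.960.
n = (1.960 × 118 / 32.2)² = 51.59
Round up: n = 52.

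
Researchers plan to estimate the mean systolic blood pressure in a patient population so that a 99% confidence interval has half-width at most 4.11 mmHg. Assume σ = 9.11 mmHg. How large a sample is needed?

For a mean, the margin of error is E = z·σ/√n, so n = (zσ/E)².
At 99% confidence, z = 2.576.
n = (2.576 × 9.11 / 4.11)² = 32.60
Round up: n = 33.

n = 33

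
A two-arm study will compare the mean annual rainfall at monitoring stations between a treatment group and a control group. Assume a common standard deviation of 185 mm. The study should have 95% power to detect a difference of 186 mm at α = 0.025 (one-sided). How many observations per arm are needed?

26 per group

For two equal groups, n per group = 2·((z_α + z_β)·σ/δ)².
z_α = 1.960; z_β = 1.645 (power 95%).
n = 2 × (3.605 × 185 / 186)² = 2 × 12.86 = 25.72
Round up: n = 26 per group.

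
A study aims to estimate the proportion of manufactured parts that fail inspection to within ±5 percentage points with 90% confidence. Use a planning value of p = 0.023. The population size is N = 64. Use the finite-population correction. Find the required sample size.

For a proportion with margin E = 0.05 at 90% confidence, z = 1.645.
n = p̂(1−p̂)(z/E)² = 0.023 × 0.977 × (1.645/0.05)² = 24.32 — call this n₀.
Finite-population correction with N = 64: n = n₀ / (1 + (n₀−1)/N) = 24.32 / 1.364 = 17.83
Round up: n = 18.

18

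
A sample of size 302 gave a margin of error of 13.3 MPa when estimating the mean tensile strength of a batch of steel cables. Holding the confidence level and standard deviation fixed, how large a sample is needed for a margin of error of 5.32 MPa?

Margin of error scales as 1/√n, so n₂ = n₁·(E₁/E₂)².
n₂ = 302 × (13.3/5.32)² = 302 × 6.25 = 1887.50
Round up: n₂ = 1888.

1888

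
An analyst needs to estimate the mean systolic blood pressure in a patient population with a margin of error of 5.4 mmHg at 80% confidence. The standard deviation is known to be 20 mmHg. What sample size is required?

For a mean, the margin of error is E = z·σ/√n, so n = (zσ/E)².
At 80% confidence, z = 1.282.
n = (1.282 × 20 / 5.4)² = 22.54
Round up: n = 23.

23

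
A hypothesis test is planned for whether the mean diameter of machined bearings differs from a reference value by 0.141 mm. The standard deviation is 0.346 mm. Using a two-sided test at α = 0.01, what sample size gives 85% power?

For a one-sample z-test, n = ((z_{α/2} + z_β)·σ/δ)².
z_{α/2} = 2.576 (two-sided α = 0.01); z_β = 1.036 (power 85% → β = 0.15).
n = (3.612 × 0.346 / 0.141)² = 78.56
Round up: n = 79.

79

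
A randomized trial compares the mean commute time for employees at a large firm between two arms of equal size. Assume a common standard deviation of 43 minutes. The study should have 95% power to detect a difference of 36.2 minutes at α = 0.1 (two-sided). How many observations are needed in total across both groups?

For two equal groups, n per group = 2·((z_{α/2} + z_β)·σ/δ)².
z_{α/2} = 1.645; z_β = 1.645 (power 95%).
n = 2 × (3.290 × 43 / 36.2)² = 2 × 15.27 = 30.54
Round up: n = 31 per group.
Total across both groups: 2 × 31 = 62.

62 total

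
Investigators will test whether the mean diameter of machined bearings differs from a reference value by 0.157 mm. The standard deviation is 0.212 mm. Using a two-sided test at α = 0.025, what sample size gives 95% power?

For a one-sample z-test, n = ((z_{α/2} + z_β)·σ/δ)².
z_{α/2} = 2.241 (two-sided α = 0.025); z_β = 1.645 (power 95% → β = 0.05).
n = (3.886 × 0.212 / 0.157)² = 27.53
Round up: n = 28.

n = 28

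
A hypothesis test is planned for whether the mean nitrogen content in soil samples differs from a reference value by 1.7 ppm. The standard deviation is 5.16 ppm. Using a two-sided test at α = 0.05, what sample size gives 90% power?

97

For a one-sample z-test, n = ((z_{α/2} + z_β)·σ/δ)².
z_{α/2} = 1.960 (two-sided α = 0.05); z_β = 1.282 (power 90% → β = 0.1).
n = (3.242 × 5.16 / 1.7)² = 96.83
Round up: n = 97.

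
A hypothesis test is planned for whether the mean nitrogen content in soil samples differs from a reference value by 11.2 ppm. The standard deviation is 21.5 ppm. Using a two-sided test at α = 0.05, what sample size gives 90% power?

39

For a one-sample z-test, n = ((z_{α/2} + z_β)·σ/δ)².
z_{α/2} = 1.960 (two-sided α = 0.05); z_β = 1.282 (power 90% → β = 0.1).
n = (3.242 × 21.5 / 11.2)² = 38.73
Round up: n = 39.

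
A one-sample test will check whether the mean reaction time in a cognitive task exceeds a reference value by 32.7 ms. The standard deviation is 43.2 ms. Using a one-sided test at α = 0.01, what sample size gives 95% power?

For a one-sample z-test, n = ((z_α + z_β)·σ/δ)².
z_α = 2.326 (one-sided α = 0.01); z_β = 1.645 (power 95% → β = 0.05).
n = (3.971 × 43.2 / 32.7)² = 27.52
Round up: n = 28.

28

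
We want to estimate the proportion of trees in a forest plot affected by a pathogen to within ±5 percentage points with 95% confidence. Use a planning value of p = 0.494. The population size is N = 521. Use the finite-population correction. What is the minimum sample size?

For a proportion with margin E = 0.05 at 95% confidence, z = 1.960.
n = p̂(1−p̂)(z/E)² = 0.494 × 0.506 × (1.960/0.05)² = 384.10 — call this n₀.
Finite-population correction with N = 521: n = n₀ / (1 + (n₀−1)/N) = 384.10 / 1.735 = 221.38
Round up: n = 222.

222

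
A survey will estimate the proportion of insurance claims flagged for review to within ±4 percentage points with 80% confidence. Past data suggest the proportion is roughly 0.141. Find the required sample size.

n = 125

For a proportion with margin E = 0.04 at 80% confidence, z = 1.282.
n = p̂(1−p̂)(z/E)² = 0.141 × 0.859 × (1.282/0.04)² = 124.41
Round up: n = 125.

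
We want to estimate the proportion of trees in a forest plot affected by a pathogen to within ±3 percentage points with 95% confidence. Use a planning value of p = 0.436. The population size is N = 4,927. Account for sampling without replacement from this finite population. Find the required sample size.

For a proportion with margin E = 0.03 at 95% confidence, z = 1.960.
n = p̂(1−p̂)(z/E)² = 0.436 × 0.564 × (1.960/0.03)² = 1049.63 — call this n₀.
Finite-population correction with N = 4,927: n = n₀ / (1 + (n₀−1)/N) = 1049.63 / 1.213 = 865.32
Round up: n = 866.

866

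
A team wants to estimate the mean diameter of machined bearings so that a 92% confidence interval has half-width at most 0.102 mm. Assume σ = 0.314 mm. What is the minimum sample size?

n = 30

For a mean, the margin of error is E = z·σ/√n, so n = (zσ/E)².
At 92% confidence, z = 1.751.
n = (1.751 × 0.314 / 0.102)² = 29.06
Round up: n = 30.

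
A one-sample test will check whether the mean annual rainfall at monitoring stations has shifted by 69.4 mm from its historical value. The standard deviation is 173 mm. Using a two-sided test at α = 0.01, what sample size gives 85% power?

82

For a one-sample z-test, n = ((z_{α/2} + z_β)·σ/δ)².
z_{α/2} = 2.576 (two-sided α = 0.01); z_β = 1.036 (power 85% → β = 0.15).
n = (3.612 × 173 / 69.4)² = 81.07
Round up: n = 82.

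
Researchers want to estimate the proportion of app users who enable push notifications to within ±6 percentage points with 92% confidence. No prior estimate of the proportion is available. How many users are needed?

For a proportion with margin E = 0.06 at 92% confidence, z = 1.751.
With no prior estimate, use p = 0.5, which maximizes p(1−p) at 0.25.
n = 0.25 × (z/E)² = 0.25 × (1.751/0.06)² = 212.92
Round up: n = 213.

n = 213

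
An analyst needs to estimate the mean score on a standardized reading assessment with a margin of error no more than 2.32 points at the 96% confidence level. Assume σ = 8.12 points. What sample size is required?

For a mean, the margin of error is E = z·σ/√n, so n = (zσ/E)².
At 96% confidence, z = 2.054.
n = (2.054 × 8.12 / 2.32)² = 51.68
Round up: n = 52.

52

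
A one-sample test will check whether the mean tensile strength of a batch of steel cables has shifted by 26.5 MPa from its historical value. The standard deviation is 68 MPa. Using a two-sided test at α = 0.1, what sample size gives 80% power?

41

For a one-sample z-test, n = ((z_{α/2} + z_β)·σ/δ)².
z_{α/2} = 1.645 (two-sided α = 0.1); z_β = 0.842 (power 80% → β = 0.2).
n = (2.487 × 68 / 26.5)² = 40.73
Round up: n = 41.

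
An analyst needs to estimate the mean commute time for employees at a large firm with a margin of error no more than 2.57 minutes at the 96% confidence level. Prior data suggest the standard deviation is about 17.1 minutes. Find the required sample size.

For a mean, the margin of error is E = z·σ/√n, so n = (zσ/E)².
At 96% confidence, z = 2.054.
n = (2.054 × 17.1 / 2.57)² = 186.78
Round up: n = 187.

187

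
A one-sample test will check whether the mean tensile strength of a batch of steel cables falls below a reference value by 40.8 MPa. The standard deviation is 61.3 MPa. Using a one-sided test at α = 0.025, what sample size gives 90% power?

24

For a one-sample z-test, n = ((z_α + z_β)·σ/δ)².
z_α = 1.960 (one-sided α = 0.025); z_β = 1.282 (power 90% → β = 0.1).
n = (3.242 × 61.3 / 40.8)² = 23.73
Round up: n = 24.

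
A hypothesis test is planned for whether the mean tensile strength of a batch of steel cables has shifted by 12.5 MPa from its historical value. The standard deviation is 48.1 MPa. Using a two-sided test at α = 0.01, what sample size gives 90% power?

n = 221

For a one-sample z-test, n = ((z_{α/2} + z_β)·σ/δ)².
z_{α/2} = 2.576 (two-sided α = 0.01); z_β = 1.282 (power 90% → β = 0.1).
n = (3.858 × 48.1 / 12.5)² = 220.39
Round up: n = 221.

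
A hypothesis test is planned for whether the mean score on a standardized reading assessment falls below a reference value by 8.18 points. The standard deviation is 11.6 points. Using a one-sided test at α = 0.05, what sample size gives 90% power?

18

For a one-sample z-test, n = ((z_α + z_β)·σ/δ)².
z_α = 1.645 (one-sided α = 0.05); z_β = 1.282 (power 90% → β = 0.1).
n = (2.927 × 11.6 / 8.18)² = 17.23
Round up: n = 18.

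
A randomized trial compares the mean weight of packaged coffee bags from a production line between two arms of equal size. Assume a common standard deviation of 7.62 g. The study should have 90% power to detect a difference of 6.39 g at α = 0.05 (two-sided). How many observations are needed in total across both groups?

For two equal groups, n per group = 2·((z_{α/2} + z_β)·σ/δ)².
z_{α/2} = 1.960; z_β = 1.282 (power 90%).
n = 2 × (3.242 × 7.62 / 6.39)² = 2 × 14.95 = 29.90
Round up: n = 30 per group.
Total across both groups: 2 × 30 = 60.

60 total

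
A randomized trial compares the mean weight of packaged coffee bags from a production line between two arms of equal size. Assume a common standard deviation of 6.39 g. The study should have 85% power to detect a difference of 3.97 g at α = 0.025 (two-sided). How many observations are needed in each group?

56 per group

For two equal groups, n per group = 2·((z_{α/2} + z_β)·σ/δ)².
z_{α/2} = 2.241; z_β = 1.036 (power 85%).
n = 2 × (3.277 × 6.39 / 3.97)² = 2 × 27.82 = 55.64
Round up: n = 56 per group.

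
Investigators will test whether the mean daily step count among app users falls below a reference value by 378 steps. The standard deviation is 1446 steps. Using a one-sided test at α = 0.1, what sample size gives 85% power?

79

For a one-sample z-test, n = ((z_α + z_β)·σ/δ)².
z_α = 1.282 (one-sided α = 0.1); z_β = 1.036 (power 85% → β = 0.15).
n = (2.318 × 1446 / 378)² = 78.63
Round up: n = 79.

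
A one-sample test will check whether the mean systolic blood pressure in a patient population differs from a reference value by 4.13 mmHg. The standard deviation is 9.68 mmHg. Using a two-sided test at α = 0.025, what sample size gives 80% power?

53

For a one-sample z-test, n = ((z_{α/2} + z_β)·σ/δ)².
z_{α/2} = 2.241 (two-sided α = 0.025); z_β = 0.842 (power 80% → β = 0.2).
n = (3.083 × 9.68 / 4.13)² = 52.22
Round up: n = 53.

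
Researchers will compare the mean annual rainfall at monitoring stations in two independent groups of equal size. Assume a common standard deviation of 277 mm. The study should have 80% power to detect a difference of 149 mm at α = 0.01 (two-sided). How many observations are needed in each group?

For two equal groups, n per group = 2·((z_{α/2} + z_β)·σ/δ)².
z_{α/2} = 2.576; z_β = 0.842 (power 80%).
n = 2 × (3.418 × 277 / 149)² = 2 × 40.38 = 80.76
Round up: n = 81 per group.

81 per group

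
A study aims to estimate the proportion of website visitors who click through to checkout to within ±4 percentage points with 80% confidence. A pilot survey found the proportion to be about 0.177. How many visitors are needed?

For a proportion with margin E = 0.04 at 80% confidence, z = 1.282.
n = p̂(1−p̂)(z/E)² = 0.177 × 0.823 × (1.282/0.04)² = 149.63
Round up: n = 150.

150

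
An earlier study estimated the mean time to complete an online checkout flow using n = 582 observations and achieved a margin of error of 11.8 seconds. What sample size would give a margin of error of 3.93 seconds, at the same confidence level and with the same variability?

n = 5247

Margin of error scales as 1/√n, so n₂ = n₁·(E₁/E₂)².
n₂ = 582 × (11.8/3.93)² = 582 × 9.015 = 5246.73
Round up: n₂ = 5247.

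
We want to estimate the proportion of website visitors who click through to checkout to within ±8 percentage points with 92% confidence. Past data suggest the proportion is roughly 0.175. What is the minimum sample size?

For a proportion with margin E = 0.08 at 92% confidence, z = 1.751.
n = p̂(1−p̂)(z/E)² = 0.175 × 0.825 × (1.751/0.08)² = 69.16
Round up: n = 70.

n = 70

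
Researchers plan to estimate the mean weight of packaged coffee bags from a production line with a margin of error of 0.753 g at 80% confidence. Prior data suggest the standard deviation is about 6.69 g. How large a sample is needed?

For a mean, the margin of error is E = z·σ/√n, so n = (zσ/E)².
At 80% confidence, z = 1.282.
n = (1.282 × 6.69 / 0.753)² = 129.73
Round up: n = 130.

n = 130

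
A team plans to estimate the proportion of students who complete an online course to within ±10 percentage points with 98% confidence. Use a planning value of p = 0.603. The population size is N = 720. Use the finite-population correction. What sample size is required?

110

For a proportion with margin E = 0.1 at 98% confidence, z = 2.326.
n = p̂(1−p̂)(z/E)² = 0.603 × 0.397 × (2.326/0.1)² = 129.52 — call this n₀.
Finite-population correction with N = 720: n = n₀ / (1 + (n₀−1)/N) = 129.52 / 1.179 = 109.86
Round up: n = 110.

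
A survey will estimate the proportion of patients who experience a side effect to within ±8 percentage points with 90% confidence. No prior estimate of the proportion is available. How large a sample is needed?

For a proportion with margin E = 0.08 at 90% confidence, z = 1.645.
With no prior estimate, use p = 0.5, which maximizes p(1−p) at 0.25.
n = 0.25 × (z/E)² = 0.25 × (1.645/0.08)² = 105.70
Round up: n = 106.

106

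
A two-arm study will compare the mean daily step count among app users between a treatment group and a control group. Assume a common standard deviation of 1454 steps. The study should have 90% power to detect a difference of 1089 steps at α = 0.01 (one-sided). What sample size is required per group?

For two equal groups, n per group = 2·((z_α + z_β)·σ/δ)².
z_α = 2.326; z_β = 1.282 (power 90%).
n = 2 × (3.608 × 1454 / 1089)² = 2 × 23.21 = 46.42
Round up: n = 47 per group.

47 per group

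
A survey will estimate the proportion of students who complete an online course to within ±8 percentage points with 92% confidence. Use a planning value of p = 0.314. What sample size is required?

For a proportion with margin E = 0.08 at 92% confidence, z = 1.751.
n = p̂(1−p̂)(z/E)² = 0.314 × 0.686 × (1.751/0.08)² = 103.19
Round up: n = 104.

n = 104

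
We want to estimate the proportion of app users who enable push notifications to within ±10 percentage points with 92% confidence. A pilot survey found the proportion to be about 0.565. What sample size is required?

For a proportion with margin E = 0.1 at 92% confidence, z = 1.751.
n = p̂(1−p̂)(z/E)² = 0.565 × 0.435 × (1.751/0.1)² = 75.35
Round up: n = 76.

n = 76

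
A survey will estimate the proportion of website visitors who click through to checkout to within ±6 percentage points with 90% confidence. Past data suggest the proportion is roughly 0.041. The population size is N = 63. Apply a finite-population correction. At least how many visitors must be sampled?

21

For a proportion with margin E = 0.06 at 90% confidence, z = 1.645.
n = p̂(1−p̂)(z/E)² = 0.041 × 0.959 × (1.645/0.06)² = 29.56 — call this n₀.
Finite-population correction with N = 63: n = n₀ / (1 + (n₀−1)/N) = 29.56 / 1.453 = 20.34
Round up: n = 21.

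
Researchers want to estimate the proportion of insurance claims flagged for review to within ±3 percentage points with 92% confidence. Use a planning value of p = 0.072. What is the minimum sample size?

For a proportion with margin E = 0.03 at 92% confidence, z = 1.751.
n = p̂(1−p̂)(z/E)² = 0.072 × 0.928 × (1.751/0.03)² = 227.62
Round up: n = 228.

228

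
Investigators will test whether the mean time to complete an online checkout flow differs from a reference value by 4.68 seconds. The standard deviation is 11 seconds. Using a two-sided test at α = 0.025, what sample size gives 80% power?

For a one-sample z-test, n = ((z_{α/2} + z_β)·σ/δ)².
z_{α/2} = 2.241 (two-sided α = 0.025); z_β = 0.842 (power 80% → β = 0.2).
n = (3.083 × 11 / 4.68)² = 52.51
Round up: n = 53.

n = 53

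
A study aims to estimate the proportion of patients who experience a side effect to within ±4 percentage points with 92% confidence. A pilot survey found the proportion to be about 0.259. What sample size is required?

For a proportion with margin E = 0.04 at 92% confidence, z = 1.751.
n = p̂(1−p̂)(z/E)² = 0.259 × 0.741 × (1.751/0.04)² = 367.76
Round up: n = 368.

n = 368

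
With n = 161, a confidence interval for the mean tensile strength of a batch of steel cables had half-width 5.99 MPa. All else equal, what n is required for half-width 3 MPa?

642

Margin of error scales as 1/√n, so n₂ = n₁·(E₁/E₂)².
n₂ = 161 × (5.99/3)² = 161 × 3.987 = 641.91
Round up: n₂ = 642.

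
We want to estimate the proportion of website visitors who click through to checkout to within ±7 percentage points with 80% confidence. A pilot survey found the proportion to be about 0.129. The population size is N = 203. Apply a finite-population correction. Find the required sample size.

32

For a proportion with margin E = 0.07 at 80% confidence, z = 1.282.
n = p̂(1−p̂)(z/E)² = 0.129 × 0.871 × (1.282/0.07)² = 37.69 — call this n₀.
Finite-population correction with N = 203: n = n₀ / (1 + (n₀−1)/N) = 37.69 / 1.181 = 31.91
Round up: n = 32.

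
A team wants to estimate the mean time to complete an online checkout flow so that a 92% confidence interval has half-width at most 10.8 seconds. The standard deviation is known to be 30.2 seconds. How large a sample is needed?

n = 24

For a mean, the margin of error is E = z·σ/√n, so n = (zσ/E)².
At 92% confidence, z = 1.751.
n = (1.751 × 30.2 / 10.8)² = 23.97
Round up: n = 24.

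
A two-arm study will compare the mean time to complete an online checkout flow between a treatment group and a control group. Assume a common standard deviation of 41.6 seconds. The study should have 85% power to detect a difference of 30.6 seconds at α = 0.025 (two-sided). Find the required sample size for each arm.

For two equal groups, n per group = 2·((z_{α/2} + z_β)·σ/δ)².
z_{α/2} = 2.241; z_β = 1.036 (power 85%).
n = 2 × (3.277 × 41.6 / 30.6)² = 2 × 19.85 = 39.70
Round up: n = 40 per group.

40 per group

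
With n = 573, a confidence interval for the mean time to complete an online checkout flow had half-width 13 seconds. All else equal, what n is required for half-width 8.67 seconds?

Margin of error scales as 1/√n, so n₂ = n₁·(E₁/E₂)².
n₂ = 573 × (13/8.67)² = 573 × 2.248 = 1288.10
Round up: n₂ = 1289.

n = 1289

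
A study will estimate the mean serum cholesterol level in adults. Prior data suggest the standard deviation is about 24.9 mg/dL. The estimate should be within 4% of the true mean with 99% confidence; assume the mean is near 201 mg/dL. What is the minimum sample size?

n = 64

For a mean, the margin of error is E = z·σ/√n, so n = (zσ/E)².
At 99% confidence, z = 2.576.
E = 4% of 201 = 8.04 mg/dL.
n = (2.576 × 24.9 / 8.04)² = 63.65
Round up: n = 64.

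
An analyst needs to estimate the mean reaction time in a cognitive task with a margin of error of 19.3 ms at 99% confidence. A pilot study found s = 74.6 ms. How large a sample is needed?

For a mean, the margin of error is E = z·σ/√n, so n = (zσ/E)².
At 99% confidence, z = 2.576.
n = (2.576 × 74.6 / 19.3)² = 99.14
Round up: n = 100.

100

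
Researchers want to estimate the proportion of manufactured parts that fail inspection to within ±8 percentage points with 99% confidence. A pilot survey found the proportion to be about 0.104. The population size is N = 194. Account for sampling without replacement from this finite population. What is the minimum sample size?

For a proportion with margin E = 0.08 at 99% confidence, z = 2.576.
n = p̂(1−p̂)(z/E)² = 0.104 × 0.896 × (2.576/0.08)² = 96.62 — call this n₀.
Finite-population correction with N = 194: n = n₀ / (1 + (n₀−1)/N) = 96.62 / 1.493 = 64.72
Round up: n = 65.

65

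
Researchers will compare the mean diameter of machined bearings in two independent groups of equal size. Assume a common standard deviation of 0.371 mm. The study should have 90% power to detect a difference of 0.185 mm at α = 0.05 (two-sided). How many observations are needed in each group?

85 per group

For two equal groups, n per group = 2·((z_{α/2} + z_β)·σ/δ)².
z_{α/2} = 1.960; z_β = 1.282 (power 90%).
n = 2 × (3.242 × 0.371 / 0.185)² = 2 × 42.27 = 84.54
Round up: n = 85 per group.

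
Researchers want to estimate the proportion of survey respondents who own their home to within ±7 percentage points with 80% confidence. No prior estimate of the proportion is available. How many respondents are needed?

84

For a proportion with margin E = 0.07 at 80% confidence, z = 1.282.
With no prior estimate, use p = 0.5, which maximizes p(1−p) at 0.25.
n = 0.25 × (z/E)² = 0.25 × (1.282/0.07)² = 83.85
Round up: n = 84.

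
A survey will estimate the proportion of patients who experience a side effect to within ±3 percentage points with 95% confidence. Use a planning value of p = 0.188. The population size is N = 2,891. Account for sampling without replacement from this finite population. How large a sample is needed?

532

For a proportion with margin E = 0.03 at 95% confidence, z = 1.960.
n = p̂(1−p̂)(z/E)² = 0.188 × 0.812 × (1.960/0.03)² = 651.60 — call this n₀.
Finite-population correction with N = 2,891: n = n₀ / (1 + (n₀−1)/N) = 651.60 / 1.225 = 531.92
Round up: n = 532.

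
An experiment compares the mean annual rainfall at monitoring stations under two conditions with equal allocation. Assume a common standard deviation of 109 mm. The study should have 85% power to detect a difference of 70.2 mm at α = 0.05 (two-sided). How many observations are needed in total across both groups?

For two equal groups, n per group = 2·((z_{α/2} + z_β)·σ/δ)².
z_{α/2} = 1.960; z_β = 1.036 (power 85%).
n = 2 × (2.996 × 109 / 70.2)² = 2 × 21.64 = 43.28
Round up: n = 44 per group.
Total across both groups: 2 × 44 = 88.

88 total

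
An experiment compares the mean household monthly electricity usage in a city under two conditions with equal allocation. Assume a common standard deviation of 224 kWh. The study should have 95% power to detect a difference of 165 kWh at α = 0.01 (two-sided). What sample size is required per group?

66 per group

For two equal groups, n per group = 2·((z_{α/2} + z_β)·σ/δ)².
z_{α/2} = 2.576; z_β = 1.645 (power 95%).
n = 2 × (4.221 × 224 / 165)² = 2 × 32.84 = 65.68
Round up: n = 66 per group.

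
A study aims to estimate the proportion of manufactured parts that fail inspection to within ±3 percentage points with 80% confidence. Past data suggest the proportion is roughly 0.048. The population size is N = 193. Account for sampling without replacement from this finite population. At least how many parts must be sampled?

For a proportion with margin E = 0.03 at 80% confidence, z = 1.282.
n = p̂(1−p̂)(z/E)² = 0.048 × 0.952 × (1.282/0.03)² = 83.45 — call this n₀.
Finite-population correction with N = 193: n = n₀ / (1 + (n₀−1)/N) = 83.45 / 1.427 = 58.48
Round up: n = 59.

n = 59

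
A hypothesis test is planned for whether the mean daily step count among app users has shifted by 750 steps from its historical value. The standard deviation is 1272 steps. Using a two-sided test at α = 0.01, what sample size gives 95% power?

n = 52

For a one-sample z-test, n = ((z_{α/2} + z_β)·σ/δ)².
z_{α/2} = 2.576 (two-sided α = 0.01); z_β = 1.645 (power 95% → β = 0.05).
n = (4.221 × 1272 / 750)² = 51.25
Round up: n = 52.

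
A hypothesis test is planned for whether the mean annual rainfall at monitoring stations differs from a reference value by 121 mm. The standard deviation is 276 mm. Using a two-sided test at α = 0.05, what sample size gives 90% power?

For a one-sample z-test, n = ((z_{α/2} + z_β)·σ/δ)².
z_{α/2} = 1.960 (two-sided α = 0.05); z_β = 1.282 (power 90% → β = 0.1).
n = (3.242 × 276 / 121)² = 54.69
Round up: n = 55.

n = 55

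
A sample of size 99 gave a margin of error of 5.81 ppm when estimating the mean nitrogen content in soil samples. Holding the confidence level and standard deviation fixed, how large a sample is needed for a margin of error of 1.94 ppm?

Margin of error scales as 1/√n, so n₂ = n₁·(E₁/E₂)².
n₂ = 99 × (5.81/1.94)² = 99 × 8.969 = 887.93
Round up: n₂ = 888.

888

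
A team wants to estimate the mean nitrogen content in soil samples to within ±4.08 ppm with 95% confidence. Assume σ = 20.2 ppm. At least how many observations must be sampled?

For a mean, the margin of error is E = z·σ/√n, so n = (zσ/E)².
At 95% confidence, z = 1.960.
n = (1.960 × 20.2 / 4.08)² = 94.17
Round up: n = 95.

n = 95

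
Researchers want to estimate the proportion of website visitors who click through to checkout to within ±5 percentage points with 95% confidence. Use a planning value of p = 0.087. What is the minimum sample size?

n = 123

For a proportion with margin E = 0.05 at 95% confidence, z = 1.960.
n = p̂(1−p̂)(z/E)² = 0.087 × 0.913 × (1.960/0.05)² = 122.06
Round up: n = 123.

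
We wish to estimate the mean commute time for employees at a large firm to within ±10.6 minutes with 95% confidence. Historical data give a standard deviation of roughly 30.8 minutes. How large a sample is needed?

For a mean, the margin of error is E = z·σ/√n, so n = (zσ/E)².
At 95% confidence, z = 1.960.
n = (1.960 × 30.8 / 10.6)² = 32.43
Round up: n = 33.

33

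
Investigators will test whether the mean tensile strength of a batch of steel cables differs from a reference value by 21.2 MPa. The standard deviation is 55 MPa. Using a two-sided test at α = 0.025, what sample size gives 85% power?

73

For a one-sample z-test, n = ((z_{α/2} + z_β)·σ/δ)².
z_{α/2} = 2.241 (two-sided α = 0.025); z_β = 1.036 (power 85% → β = 0.15).
n = (3.277 × 55 / 21.2)² = 72.28
Round up: n = 73.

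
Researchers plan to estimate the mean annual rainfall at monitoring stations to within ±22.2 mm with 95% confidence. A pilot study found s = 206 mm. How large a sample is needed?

331

For a mean, the margin of error is E = z·σ/√n, so n = (zσ/E)².
At 95% confidence, z = 1.960.
n = (1.960 × 206 / 22.2)² = 330.78
Round up: n = 331.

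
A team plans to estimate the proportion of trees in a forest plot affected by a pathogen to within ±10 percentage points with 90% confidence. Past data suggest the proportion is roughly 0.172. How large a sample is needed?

n = 39

For a proportion with margin E = 0.1 at 90% confidence, z = 1.645.
n = p̂(1−p̂)(z/E)² = 0.172 × 0.828 × (1.645/0.1)² = 38.54
Round up: n = 39.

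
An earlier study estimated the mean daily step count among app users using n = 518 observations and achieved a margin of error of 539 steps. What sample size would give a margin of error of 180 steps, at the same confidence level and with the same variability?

4645

Margin of error scales as 1/√n, so n₂ = n₁·(E₁/E₂)².
n₂ = 518 × (539/180)² = 518 × 8.967 = 4644.91
Round up: n₂ = 4645.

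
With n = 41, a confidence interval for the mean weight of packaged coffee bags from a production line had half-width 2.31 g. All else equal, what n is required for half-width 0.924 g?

257

Margin of error scales as 1/√n, so n₂ = n₁·(E₁/E₂)².
n₂ = 41 × (2.31/0.924)² = 41 × 6.25 = 256.25
Round up: n₂ = 257.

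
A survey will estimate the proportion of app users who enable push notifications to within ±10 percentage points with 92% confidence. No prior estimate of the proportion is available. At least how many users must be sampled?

For a proportion with margin E = 0.1 at 92% confidence, z = 1.751.
With no prior estimate, use p = 0.5, which maximizes p(1−p) at 0.25.
n = 0.25 × (z/E)² = 0.25 × (1.751/0.1)² = 76.65
Round up: n = 77.

77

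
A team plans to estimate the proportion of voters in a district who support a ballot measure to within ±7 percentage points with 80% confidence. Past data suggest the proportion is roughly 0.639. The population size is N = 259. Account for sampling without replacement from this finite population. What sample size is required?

For a proportion with margin E = 0.07 at 80% confidence, z = 1.282.
n = p̂(1−p̂)(z/E)² = 0.639 × 0.361 × (1.282/0.07)² = 77.37 — call this n₀.
Finite-population correction with N = 259: n = n₀ / (1 + (n₀−1)/N) = 77.37 / 1.295 = 59.75
Round up: n = 60.

n = 60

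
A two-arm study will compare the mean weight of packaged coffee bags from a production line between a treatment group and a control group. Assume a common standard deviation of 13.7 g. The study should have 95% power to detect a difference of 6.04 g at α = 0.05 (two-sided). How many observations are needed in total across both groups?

For two equal groups, n per group = 2·((z_{α/2} + z_β)·σ/δ)².
z_{α/2} = 1.960; z_β = 1.645 (power 95%).
n = 2 × (3.605 × 13.7 / 6.04)² = 2 × 66.86 = 133.72
Round up: n = 134 per group.
Total across both groups: 2 × 134 = 268.

268 total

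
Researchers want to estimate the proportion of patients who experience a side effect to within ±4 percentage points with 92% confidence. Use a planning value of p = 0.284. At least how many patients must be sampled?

n = 390

For a proportion with margin E = 0.04 at 92% confidence, z = 1.751.
n = p̂(1−p̂)(z/E)² = 0.284 × 0.716 × (1.751/0.04)² = 389.66
Round up: n = 390.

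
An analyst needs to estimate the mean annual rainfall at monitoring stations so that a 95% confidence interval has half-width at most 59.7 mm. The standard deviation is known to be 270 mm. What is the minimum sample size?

For a mean, the margin of error is E = z·σ/√n, so n = (zσ/E)².
At 95% confidence, z = 1.960.
n = (1.960 × 270 / 59.7)² = 78.58
Round up: n = 79.

79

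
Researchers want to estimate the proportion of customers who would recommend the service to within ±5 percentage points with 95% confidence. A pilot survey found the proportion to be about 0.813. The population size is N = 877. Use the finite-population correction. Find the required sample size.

185

For a proportion with margin E = 0.05 at 95% confidence, z = 1.960.
n = p̂(1−p̂)(z/E)² = 0.813 × 0.187 × (1.960/0.05)² = 233.62 — call this n₀.
Finite-population correction with N = 877: n = n₀ / (1 + (n₀−1)/N) = 233.62 / 1.265 = 184.68
Round up: n = 185.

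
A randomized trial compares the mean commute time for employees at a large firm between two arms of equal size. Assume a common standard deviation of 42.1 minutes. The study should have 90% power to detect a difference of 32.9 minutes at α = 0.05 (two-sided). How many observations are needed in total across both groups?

For two equal groups, n per group = 2·((z_{α/2} + z_β)·σ/δ)².
z_{α/2} = 1.960; z_β = 1.282 (power 90%).
n = 2 × (3.242 × 42.1 / 32.9)² = 2 × 17.21 = 34.42
Round up: n = 35 per group.
Total across both groups: 2 × 35 = 70.

70 total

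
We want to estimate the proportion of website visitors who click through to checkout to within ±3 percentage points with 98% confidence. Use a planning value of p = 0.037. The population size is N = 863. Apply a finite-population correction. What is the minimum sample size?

172

For a proportion with margin E = 0.03 at 98% confidence, z = 2.326.
n = p̂(1−p̂)(z/E)² = 0.037 × 0.963 × (2.326/0.03)² = 214.19 — call this n₀.
Finite-population correction with N = 863: n = n₀ / (1 + (n₀−1)/N) = 214.19 / 1.247 = 171.76
Round up: n = 172.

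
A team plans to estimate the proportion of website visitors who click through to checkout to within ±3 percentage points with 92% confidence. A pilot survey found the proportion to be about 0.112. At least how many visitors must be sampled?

For a proportion with margin E = 0.03 at 92% confidence, z = 1.751.
n = p̂(1−p̂)(z/E)² = 0.112 × 0.888 × (1.751/0.03)² = 338.81
Round up: n = 339.

339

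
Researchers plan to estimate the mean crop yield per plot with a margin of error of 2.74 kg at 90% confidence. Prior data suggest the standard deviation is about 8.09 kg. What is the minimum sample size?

For a mean, the margin of error is E = z·σ/√n, so n = (zσ/E)².
At 90% confidence, z = 1.645.
n = (1.645 × 8.09 / 2.74)² = 23.59
Round up: n = 24.

n = 24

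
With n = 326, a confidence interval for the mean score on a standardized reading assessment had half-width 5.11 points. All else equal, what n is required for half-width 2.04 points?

2046

Margin of error scales as 1/√n, so n₂ = n₁·(E₁/E₂)².
n₂ = 326 × (5.11/2.04)² = 326 × 6.275 = 2045.65
Round up: n₂ = 2046.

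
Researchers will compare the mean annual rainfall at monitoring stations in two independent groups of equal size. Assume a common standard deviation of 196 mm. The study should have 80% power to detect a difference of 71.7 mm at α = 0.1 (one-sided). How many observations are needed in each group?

68 per group

For two equal groups, n per group = 2·((z_α + z_β)·σ/δ)².
z_α = 1.282; z_β = 0.842 (power 80%).
n = 2 × (2.124 × 196 / 71.7)² = 2 × 33.71 = 67.42
Round up: n = 68 per group.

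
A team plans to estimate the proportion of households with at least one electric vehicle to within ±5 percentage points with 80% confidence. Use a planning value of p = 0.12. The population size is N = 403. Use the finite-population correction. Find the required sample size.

60

For a proportion with margin E = 0.05 at 80% confidence, z = 1.282.
n = p̂(1−p̂)(z/E)² = 0.12 × 0.88 × (1.282/0.05)² = 69.42 — call this n₀.
Finite-population correction with N = 403: n = n₀ / (1 + (n₀−1)/N) = 69.42 / 1.17 = 59.33
Round up: n = 60.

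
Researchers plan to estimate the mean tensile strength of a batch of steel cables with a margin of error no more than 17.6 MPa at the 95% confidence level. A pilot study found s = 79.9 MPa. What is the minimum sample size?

80

For a mean, the margin of error is E = z·σ/√n, so n = (zσ/E)².
At 95% confidence, z = 1.960.
n = (1.960 × 79.9 / 17.6)² = 79.17
Round up: n = 80.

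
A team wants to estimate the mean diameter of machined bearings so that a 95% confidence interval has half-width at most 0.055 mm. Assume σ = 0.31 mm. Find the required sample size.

For a mean, the margin of error is E = z·σ/√n, so n = (zσ/E)².
At 95% confidence, z = 1.960.
n = (1.960 × 0.31 / 0.055)² = 122.04
Round up: n = 123.

123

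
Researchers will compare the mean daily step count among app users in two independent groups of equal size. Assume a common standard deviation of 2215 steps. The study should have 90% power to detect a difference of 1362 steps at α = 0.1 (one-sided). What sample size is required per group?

35 per group

For two equal groups, n per group = 2·((z_α + z_β)·σ/δ)².
z_α = 1.282; z_β = 1.282 (power 90%).
n = 2 × (2.564 × 2215 / 1362)² = 2 × 17.39 = 34.78
Round up: n = 35 per group.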